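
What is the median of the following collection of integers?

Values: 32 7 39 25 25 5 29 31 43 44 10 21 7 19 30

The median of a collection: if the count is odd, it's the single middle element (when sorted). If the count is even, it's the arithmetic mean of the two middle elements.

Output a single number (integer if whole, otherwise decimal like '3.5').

Answer: 25

Derivation:
Step 1: insert 32 -> lo=[32] (size 1, max 32) hi=[] (size 0) -> median=32
Step 2: insert 7 -> lo=[7] (size 1, max 7) hi=[32] (size 1, min 32) -> median=19.5
Step 3: insert 39 -> lo=[7, 32] (size 2, max 32) hi=[39] (size 1, min 39) -> median=32
Step 4: insert 25 -> lo=[7, 25] (size 2, max 25) hi=[32, 39] (size 2, min 32) -> median=28.5
Step 5: insert 25 -> lo=[7, 25, 25] (size 3, max 25) hi=[32, 39] (size 2, min 32) -> median=25
Step 6: insert 5 -> lo=[5, 7, 25] (size 3, max 25) hi=[25, 32, 39] (size 3, min 25) -> median=25
Step 7: insert 29 -> lo=[5, 7, 25, 25] (size 4, max 25) hi=[29, 32, 39] (size 3, min 29) -> median=25
Step 8: insert 31 -> lo=[5, 7, 25, 25] (size 4, max 25) hi=[29, 31, 32, 39] (size 4, min 29) -> median=27
Step 9: insert 43 -> lo=[5, 7, 25, 25, 29] (size 5, max 29) hi=[31, 32, 39, 43] (size 4, min 31) -> median=29
Step 10: insert 44 -> lo=[5, 7, 25, 25, 29] (size 5, max 29) hi=[31, 32, 39, 43, 44] (size 5, min 31) -> median=30
Step 11: insert 10 -> lo=[5, 7, 10, 25, 25, 29] (size 6, max 29) hi=[31, 32, 39, 43, 44] (size 5, min 31) -> median=29
Step 12: insert 21 -> lo=[5, 7, 10, 21, 25, 25] (size 6, max 25) hi=[29, 31, 32, 39, 43, 44] (size 6, min 29) -> median=27
Step 13: insert 7 -> lo=[5, 7, 7, 10, 21, 25, 25] (size 7, max 25) hi=[29, 31, 32, 39, 43, 44] (size 6, min 29) -> median=25
Step 14: insert 19 -> lo=[5, 7, 7, 10, 19, 21, 25] (size 7, max 25) hi=[25, 29, 31, 32, 39, 43, 44] (size 7, min 25) -> median=25
Step 15: insert 30 -> lo=[5, 7, 7, 10, 19, 21, 25, 25] (size 8, max 25) hi=[29, 30, 31, 32, 39, 43, 44] (size 7, min 29) -> median=25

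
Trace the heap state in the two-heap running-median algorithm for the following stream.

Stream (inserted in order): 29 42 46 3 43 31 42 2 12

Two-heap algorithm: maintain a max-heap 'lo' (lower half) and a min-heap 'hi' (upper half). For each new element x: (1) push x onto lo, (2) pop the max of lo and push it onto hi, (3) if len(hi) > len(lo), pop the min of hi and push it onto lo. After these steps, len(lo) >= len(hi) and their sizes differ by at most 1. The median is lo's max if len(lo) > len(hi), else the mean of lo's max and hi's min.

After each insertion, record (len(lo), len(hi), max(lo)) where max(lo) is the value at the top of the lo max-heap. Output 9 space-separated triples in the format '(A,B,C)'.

Answer: (1,0,29) (1,1,29) (2,1,42) (2,2,29) (3,2,42) (3,3,31) (4,3,42) (4,4,31) (5,4,31)

Derivation:
Step 1: insert 29 -> lo=[29] hi=[] -> (len(lo)=1, len(hi)=0, max(lo)=29)
Step 2: insert 42 -> lo=[29] hi=[42] -> (len(lo)=1, len(hi)=1, max(lo)=29)
Step 3: insert 46 -> lo=[29, 42] hi=[46] -> (len(lo)=2, len(hi)=1, max(lo)=42)
Step 4: insert 3 -> lo=[3, 29] hi=[42, 46] -> (len(lo)=2, len(hi)=2, max(lo)=29)
Step 5: insert 43 -> lo=[3, 29, 42] hi=[43, 46] -> (len(lo)=3, len(hi)=2, max(lo)=42)
Step 6: insert 31 -> lo=[3, 29, 31] hi=[42, 43, 46] -> (len(lo)=3, len(hi)=3, max(lo)=31)
Step 7: insert 42 -> lo=[3, 29, 31, 42] hi=[42, 43, 46] -> (len(lo)=4, len(hi)=3, max(lo)=42)
Step 8: insert 2 -> lo=[2, 3, 29, 31] hi=[42, 42, 43, 46] -> (len(lo)=4, len(hi)=4, max(lo)=31)
Step 9: insert 12 -> lo=[2, 3, 12, 29, 31] hi=[42, 42, 43, 46] -> (len(lo)=5, len(hi)=4, max(lo)=31)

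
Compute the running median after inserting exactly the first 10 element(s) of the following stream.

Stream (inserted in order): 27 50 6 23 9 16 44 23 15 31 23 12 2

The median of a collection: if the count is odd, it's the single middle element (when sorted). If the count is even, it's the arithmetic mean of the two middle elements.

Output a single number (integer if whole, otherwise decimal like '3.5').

Step 1: insert 27 -> lo=[27] (size 1, max 27) hi=[] (size 0) -> median=27
Step 2: insert 50 -> lo=[27] (size 1, max 27) hi=[50] (size 1, min 50) -> median=38.5
Step 3: insert 6 -> lo=[6, 27] (size 2, max 27) hi=[50] (size 1, min 50) -> median=27
Step 4: insert 23 -> lo=[6, 23] (size 2, max 23) hi=[27, 50] (size 2, min 27) -> median=25
Step 5: insert 9 -> lo=[6, 9, 23] (size 3, max 23) hi=[27, 50] (size 2, min 27) -> median=23
Step 6: insert 16 -> lo=[6, 9, 16] (size 3, max 16) hi=[23, 27, 50] (size 3, min 23) -> median=19.5
Step 7: insert 44 -> lo=[6, 9, 16, 23] (size 4, max 23) hi=[27, 44, 50] (size 3, min 27) -> median=23
Step 8: insert 23 -> lo=[6, 9, 16, 23] (size 4, max 23) hi=[23, 27, 44, 50] (size 4, min 23) -> median=23
Step 9: insert 15 -> lo=[6, 9, 15, 16, 23] (size 5, max 23) hi=[23, 27, 44, 50] (size 4, min 23) -> median=23
Step 10: insert 31 -> lo=[6, 9, 15, 16, 23] (size 5, max 23) hi=[23, 27, 31, 44, 50] (size 5, min 23) -> median=23

Answer: 23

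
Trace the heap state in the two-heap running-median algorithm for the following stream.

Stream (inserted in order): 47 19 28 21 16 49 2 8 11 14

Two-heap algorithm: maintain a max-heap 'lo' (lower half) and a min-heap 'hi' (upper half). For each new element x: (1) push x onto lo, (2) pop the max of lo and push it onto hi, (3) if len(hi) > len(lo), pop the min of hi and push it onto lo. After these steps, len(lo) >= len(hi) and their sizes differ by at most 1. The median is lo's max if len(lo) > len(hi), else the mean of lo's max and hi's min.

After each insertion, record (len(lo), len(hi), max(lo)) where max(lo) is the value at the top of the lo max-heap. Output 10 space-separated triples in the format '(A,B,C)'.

Answer: (1,0,47) (1,1,19) (2,1,28) (2,2,21) (3,2,21) (3,3,21) (4,3,21) (4,4,19) (5,4,19) (5,5,16)

Derivation:
Step 1: insert 47 -> lo=[47] hi=[] -> (len(lo)=1, len(hi)=0, max(lo)=47)
Step 2: insert 19 -> lo=[19] hi=[47] -> (len(lo)=1, len(hi)=1, max(lo)=19)
Step 3: insert 28 -> lo=[19, 28] hi=[47] -> (len(lo)=2, len(hi)=1, max(lo)=28)
Step 4: insert 21 -> lo=[19, 21] hi=[28, 47] -> (len(lo)=2, len(hi)=2, max(lo)=21)
Step 5: insert 16 -> lo=[16, 19, 21] hi=[28, 47] -> (len(lo)=3, len(hi)=2, max(lo)=21)
Step 6: insert 49 -> lo=[16, 19, 21] hi=[28, 47, 49] -> (len(lo)=3, len(hi)=3, max(lo)=21)
Step 7: insert 2 -> lo=[2, 16, 19, 21] hi=[28, 47, 49] -> (len(lo)=4, len(hi)=3, max(lo)=21)
Step 8: insert 8 -> lo=[2, 8, 16, 19] hi=[21, 28, 47, 49] -> (len(lo)=4, len(hi)=4, max(lo)=19)
Step 9: insert 11 -> lo=[2, 8, 11, 16, 19] hi=[21, 28, 47, 49] -> (len(lo)=5, len(hi)=4, max(lo)=19)
Step 10: insert 14 -> lo=[2, 8, 11, 14, 16] hi=[19, 21, 28, 47, 49] -> (len(lo)=5, len(hi)=5, max(lo)=16)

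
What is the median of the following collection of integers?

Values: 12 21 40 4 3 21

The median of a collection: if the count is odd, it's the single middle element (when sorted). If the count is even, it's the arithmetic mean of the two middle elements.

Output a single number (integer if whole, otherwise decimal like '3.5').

Answer: 16.5

Derivation:
Step 1: insert 12 -> lo=[12] (size 1, max 12) hi=[] (size 0) -> median=12
Step 2: insert 21 -> lo=[12] (size 1, max 12) hi=[21] (size 1, min 21) -> median=16.5
Step 3: insert 40 -> lo=[12, 21] (size 2, max 21) hi=[40] (size 1, min 40) -> median=21
Step 4: insert 4 -> lo=[4, 12] (size 2, max 12) hi=[21, 40] (size 2, min 21) -> median=16.5
Step 5: insert 3 -> lo=[3, 4, 12] (size 3, max 12) hi=[21, 40] (size 2, min 21) -> median=12
Step 6: insert 21 -> lo=[3, 4, 12] (size 3, max 12) hi=[21, 21, 40] (size 3, min 21) -> median=16.5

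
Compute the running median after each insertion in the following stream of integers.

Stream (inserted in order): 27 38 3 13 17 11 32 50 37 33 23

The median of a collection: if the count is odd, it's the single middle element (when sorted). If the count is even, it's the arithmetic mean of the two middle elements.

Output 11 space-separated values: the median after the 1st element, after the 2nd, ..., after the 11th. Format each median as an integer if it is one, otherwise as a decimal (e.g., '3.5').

Answer: 27 32.5 27 20 17 15 17 22 27 29.5 27

Derivation:
Step 1: insert 27 -> lo=[27] (size 1, max 27) hi=[] (size 0) -> median=27
Step 2: insert 38 -> lo=[27] (size 1, max 27) hi=[38] (size 1, min 38) -> median=32.5
Step 3: insert 3 -> lo=[3, 27] (size 2, max 27) hi=[38] (size 1, min 38) -> median=27
Step 4: insert 13 -> lo=[3, 13] (size 2, max 13) hi=[27, 38] (size 2, min 27) -> median=20
Step 5: insert 17 -> lo=[3, 13, 17] (size 3, max 17) hi=[27, 38] (size 2, min 27) -> median=17
Step 6: insert 11 -> lo=[3, 11, 13] (size 3, max 13) hi=[17, 27, 38] (size 3, min 17) -> median=15
Step 7: insert 32 -> lo=[3, 11, 13, 17] (size 4, max 17) hi=[27, 32, 38] (size 3, min 27) -> median=17
Step 8: insert 50 -> lo=[3, 11, 13, 17] (size 4, max 17) hi=[27, 32, 38, 50] (size 4, min 27) -> median=22
Step 9: insert 37 -> lo=[3, 11, 13, 17, 27] (size 5, max 27) hi=[32, 37, 38, 50] (size 4, min 32) -> median=27
Step 10: insert 33 -> lo=[3, 11, 13, 17, 27] (size 5, max 27) hi=[32, 33, 37, 38, 50] (size 5, min 32) -> median=29.5
Step 11: insert 23 -> lo=[3, 11, 13, 17, 23, 27] (size 6, max 27) hi=[32, 33, 37, 38, 50] (size 5, min 32) -> median=27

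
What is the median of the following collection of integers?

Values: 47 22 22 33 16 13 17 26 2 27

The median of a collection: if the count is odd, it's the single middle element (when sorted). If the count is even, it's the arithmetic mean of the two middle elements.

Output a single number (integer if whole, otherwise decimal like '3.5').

Answer: 22

Derivation:
Step 1: insert 47 -> lo=[47] (size 1, max 47) hi=[] (size 0) -> median=47
Step 2: insert 22 -> lo=[22] (size 1, max 22) hi=[47] (size 1, min 47) -> median=34.5
Step 3: insert 22 -> lo=[22, 22] (size 2, max 22) hi=[47] (size 1, min 47) -> median=22
Step 4: insert 33 -> lo=[22, 22] (size 2, max 22) hi=[33, 47] (size 2, min 33) -> median=27.5
Step 5: insert 16 -> lo=[16, 22, 22] (size 3, max 22) hi=[33, 47] (size 2, min 33) -> median=22
Step 6: insert 13 -> lo=[13, 16, 22] (size 3, max 22) hi=[22, 33, 47] (size 3, min 22) -> median=22
Step 7: insert 17 -> lo=[13, 16, 17, 22] (size 4, max 22) hi=[22, 33, 47] (size 3, min 22) -> median=22
Step 8: insert 26 -> lo=[13, 16, 17, 22] (size 4, max 22) hi=[22, 26, 33, 47] (size 4, min 22) -> median=22
Step 9: insert 2 -> lo=[2, 13, 16, 17, 22] (size 5, max 22) hi=[22, 26, 33, 47] (size 4, min 22) -> median=22
Step 10: insert 27 -> lo=[2, 13, 16, 17, 22] (size 5, max 22) hi=[22, 26, 27, 33, 47] (size 5, min 22) -> median=22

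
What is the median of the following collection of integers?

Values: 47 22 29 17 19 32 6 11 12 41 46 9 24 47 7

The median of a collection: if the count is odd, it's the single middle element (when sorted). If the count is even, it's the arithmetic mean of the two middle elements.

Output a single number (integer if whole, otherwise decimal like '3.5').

Answer: 22

Derivation:
Step 1: insert 47 -> lo=[47] (size 1, max 47) hi=[] (size 0) -> median=47
Step 2: insert 22 -> lo=[22] (size 1, max 22) hi=[47] (size 1, min 47) -> median=34.5
Step 3: insert 29 -> lo=[22, 29] (size 2, max 29) hi=[47] (size 1, min 47) -> median=29
Step 4: insert 17 -> lo=[17, 22] (size 2, max 22) hi=[29, 47] (size 2, min 29) -> median=25.5
Step 5: insert 19 -> lo=[17, 19, 22] (size 3, max 22) hi=[29, 47] (size 2, min 29) -> median=22
Step 6: insert 32 -> lo=[17, 19, 22] (size 3, max 22) hi=[29, 32, 47] (size 3, min 29) -> median=25.5
Step 7: insert 6 -> lo=[6, 17, 19, 22] (size 4, max 22) hi=[29, 32, 47] (size 3, min 29) -> median=22
Step 8: insert 11 -> lo=[6, 11, 17, 19] (size 4, max 19) hi=[22, 29, 32, 47] (size 4, min 22) -> median=20.5
Step 9: insert 12 -> lo=[6, 11, 12, 17, 19] (size 5, max 19) hi=[22, 29, 32, 47] (size 4, min 22) -> median=19
Step 10: insert 41 -> lo=[6, 11, 12, 17, 19] (size 5, max 19) hi=[22, 29, 32, 41, 47] (size 5, min 22) -> median=20.5
Step 11: insert 46 -> lo=[6, 11, 12, 17, 19, 22] (size 6, max 22) hi=[29, 32, 41, 46, 47] (size 5, min 29) -> median=22
Step 12: insert 9 -> lo=[6, 9, 11, 12, 17, 19] (size 6, max 19) hi=[22, 29, 32, 41, 46, 47] (size 6, min 22) -> median=20.5
Step 13: insert 24 -> lo=[6, 9, 11, 12, 17, 19, 22] (size 7, max 22) hi=[24, 29, 32, 41, 46, 47] (size 6, min 24) -> median=22
Step 14: insert 47 -> lo=[6, 9, 11, 12, 17, 19, 22] (size 7, max 22) hi=[24, 29, 32, 41, 46, 47, 47] (size 7, min 24) -> median=23
Step 15: insert 7 -> lo=[6, 7, 9, 11, 12, 17, 19, 22] (size 8, max 22) hi=[24, 29, 32, 41, 46, 47, 47] (size 7, min 24) -> median=22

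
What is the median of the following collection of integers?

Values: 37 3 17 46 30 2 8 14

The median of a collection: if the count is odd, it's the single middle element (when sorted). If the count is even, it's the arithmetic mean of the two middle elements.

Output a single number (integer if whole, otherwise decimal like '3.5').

Answer: 15.5

Derivation:
Step 1: insert 37 -> lo=[37] (size 1, max 37) hi=[] (size 0) -> median=37
Step 2: insert 3 -> lo=[3] (size 1, max 3) hi=[37] (size 1, min 37) -> median=20
Step 3: insert 17 -> lo=[3, 17] (size 2, max 17) hi=[37] (size 1, min 37) -> median=17
Step 4: insert 46 -> lo=[3, 17] (size 2, max 17) hi=[37, 46] (size 2, min 37) -> median=27
Step 5: insert 30 -> lo=[3, 17, 30] (size 3, max 30) hi=[37, 46] (size 2, min 37) -> median=30
Step 6: insert 2 -> lo=[2, 3, 17] (size 3, max 17) hi=[30, 37, 46] (size 3, min 30) -> median=23.5
Step 7: insert 8 -> lo=[2, 3, 8, 17] (size 4, max 17) hi=[30, 37, 46] (size 3, min 30) -> median=17
Step 8: insert 14 -> lo=[2, 3, 8, 14] (size 4, max 14) hi=[17, 30, 37, 46] (size 4, min 17) -> median=15.5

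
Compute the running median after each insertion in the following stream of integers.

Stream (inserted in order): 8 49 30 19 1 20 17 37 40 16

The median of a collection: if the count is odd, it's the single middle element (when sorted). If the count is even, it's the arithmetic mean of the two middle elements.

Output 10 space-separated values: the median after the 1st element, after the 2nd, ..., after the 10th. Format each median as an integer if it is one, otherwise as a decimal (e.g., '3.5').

Answer: 8 28.5 30 24.5 19 19.5 19 19.5 20 19.5

Derivation:
Step 1: insert 8 -> lo=[8] (size 1, max 8) hi=[] (size 0) -> median=8
Step 2: insert 49 -> lo=[8] (size 1, max 8) hi=[49] (size 1, min 49) -> median=28.5
Step 3: insert 30 -> lo=[8, 30] (size 2, max 30) hi=[49] (size 1, min 49) -> median=30
Step 4: insert 19 -> lo=[8, 19] (size 2, max 19) hi=[30, 49] (size 2, min 30) -> median=24.5
Step 5: insert 1 -> lo=[1, 8, 19] (size 3, max 19) hi=[30, 49] (size 2, min 30) -> median=19
Step 6: insert 20 -> lo=[1, 8, 19] (size 3, max 19) hi=[20, 30, 49] (size 3, min 20) -> median=19.5
Step 7: insert 17 -> lo=[1, 8, 17, 19] (size 4, max 19) hi=[20, 30, 49] (size 3, min 20) -> median=19
Step 8: insert 37 -> lo=[1, 8, 17, 19] (size 4, max 19) hi=[20, 30, 37, 49] (size 4, min 20) -> median=19.5
Step 9: insert 40 -> lo=[1, 8, 17, 19, 20] (size 5, max 20) hi=[30, 37, 40, 49] (size 4, min 30) -> median=20
Step 10: insert 16 -> lo=[1, 8, 16, 17, 19] (size 5, max 19) hi=[20, 30, 37, 40, 49] (size 5, min 20) -> median=19.5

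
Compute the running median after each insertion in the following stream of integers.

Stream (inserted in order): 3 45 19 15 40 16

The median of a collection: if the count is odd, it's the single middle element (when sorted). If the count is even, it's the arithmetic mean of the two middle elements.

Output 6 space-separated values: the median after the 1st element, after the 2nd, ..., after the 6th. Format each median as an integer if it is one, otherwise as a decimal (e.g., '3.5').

Step 1: insert 3 -> lo=[3] (size 1, max 3) hi=[] (size 0) -> median=3
Step 2: insert 45 -> lo=[3] (size 1, max 3) hi=[45] (size 1, min 45) -> median=24
Step 3: insert 19 -> lo=[3, 19] (size 2, max 19) hi=[45] (size 1, min 45) -> median=19
Step 4: insert 15 -> lo=[3, 15] (size 2, max 15) hi=[19, 45] (size 2, min 19) -> median=17
Step 5: insert 40 -> lo=[3, 15, 19] (size 3, max 19) hi=[40, 45] (size 2, min 40) -> median=19
Step 6: insert 16 -> lo=[3, 15, 16] (size 3, max 16) hi=[19, 40, 45] (size 3, min 19) -> median=17.5

Answer: 3 24 19 17 19 17.5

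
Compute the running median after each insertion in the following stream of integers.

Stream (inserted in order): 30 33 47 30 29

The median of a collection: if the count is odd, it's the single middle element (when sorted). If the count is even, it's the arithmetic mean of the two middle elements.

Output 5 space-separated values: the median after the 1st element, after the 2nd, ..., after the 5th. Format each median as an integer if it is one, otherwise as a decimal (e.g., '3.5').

Answer: 30 31.5 33 31.5 30

Derivation:
Step 1: insert 30 -> lo=[30] (size 1, max 30) hi=[] (size 0) -> median=30
Step 2: insert 33 -> lo=[30] (size 1, max 30) hi=[33] (size 1, min 33) -> median=31.5
Step 3: insert 47 -> lo=[30, 33] (size 2, max 33) hi=[47] (size 1, min 47) -> median=33
Step 4: insert 30 -> lo=[30, 30] (size 2, max 30) hi=[33, 47] (size 2, min 33) -> median=31.5
Step 5: insert 29 -> lo=[29, 30, 30] (size 3, max 30) hi=[33, 47] (size 2, min 33) -> median=30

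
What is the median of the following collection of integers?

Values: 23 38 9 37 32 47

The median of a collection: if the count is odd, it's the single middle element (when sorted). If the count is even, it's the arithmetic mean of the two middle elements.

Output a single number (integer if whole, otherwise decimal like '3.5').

Answer: 34.5

Derivation:
Step 1: insert 23 -> lo=[23] (size 1, max 23) hi=[] (size 0) -> median=23
Step 2: insert 38 -> lo=[23] (size 1, max 23) hi=[38] (size 1, min 38) -> median=30.5
Step 3: insert 9 -> lo=[9, 23] (size 2, max 23) hi=[38] (size 1, min 38) -> median=23
Step 4: insert 37 -> lo=[9, 23] (size 2, max 23) hi=[37, 38] (size 2, min 37) -> median=30
Step 5: insert 32 -> lo=[9, 23, 32] (size 3, max 32) hi=[37, 38] (size 2, min 37) -> median=32
Step 6: insert 47 -> lo=[9, 23, 32] (size 3, max 32) hi=[37, 38, 47] (size 3, min 37) -> median=34.5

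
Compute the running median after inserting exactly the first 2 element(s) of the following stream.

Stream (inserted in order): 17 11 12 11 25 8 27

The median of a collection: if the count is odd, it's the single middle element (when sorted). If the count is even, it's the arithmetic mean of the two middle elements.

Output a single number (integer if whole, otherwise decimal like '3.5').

Answer: 14

Derivation:
Step 1: insert 17 -> lo=[17] (size 1, max 17) hi=[] (size 0) -> median=17
Step 2: insert 11 -> lo=[11] (size 1, max 11) hi=[17] (size 1, min 17) -> median=14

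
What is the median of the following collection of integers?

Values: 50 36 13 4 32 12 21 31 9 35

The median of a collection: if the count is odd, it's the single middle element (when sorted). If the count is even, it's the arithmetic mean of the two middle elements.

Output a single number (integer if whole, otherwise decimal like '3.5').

Answer: 26

Derivation:
Step 1: insert 50 -> lo=[50] (size 1, max 50) hi=[] (size 0) -> median=50
Step 2: insert 36 -> lo=[36] (size 1, max 36) hi=[50] (size 1, min 50) -> median=43
Step 3: insert 13 -> lo=[13, 36] (size 2, max 36) hi=[50] (size 1, min 50) -> median=36
Step 4: insert 4 -> lo=[4, 13] (size 2, max 13) hi=[36, 50] (size 2, min 36) -> median=24.5
Step 5: insert 32 -> lo=[4, 13, 32] (size 3, max 32) hi=[36, 50] (size 2, min 36) -> median=32
Step 6: insert 12 -> lo=[4, 12, 13] (size 3, max 13) hi=[32, 36, 50] (size 3, min 32) -> median=22.5
Step 7: insert 21 -> lo=[4, 12, 13, 21] (size 4, max 21) hi=[32, 36, 50] (size 3, min 32) -> median=21
Step 8: insert 31 -> lo=[4, 12, 13, 21] (size 4, max 21) hi=[31, 32, 36, 50] (size 4, min 31) -> median=26
Step 9: insert 9 -> lo=[4, 9, 12, 13, 21] (size 5, max 21) hi=[31, 32, 36, 50] (size 4, min 31) -> median=21
Step 10: insert 35 -> lo=[4, 9, 12, 13, 21] (size 5, max 21) hi=[31, 32, 35, 36, 50] (size 5, min 31) -> median=26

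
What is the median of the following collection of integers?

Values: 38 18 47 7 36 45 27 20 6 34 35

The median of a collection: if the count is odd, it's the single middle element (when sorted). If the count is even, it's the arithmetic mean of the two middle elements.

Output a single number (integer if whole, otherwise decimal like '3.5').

Step 1: insert 38 -> lo=[38] (size 1, max 38) hi=[] (size 0) -> median=38
Step 2: insert 18 -> lo=[18] (size 1, max 18) hi=[38] (size 1, min 38) -> median=28
Step 3: insert 47 -> lo=[18, 38] (size 2, max 38) hi=[47] (size 1, min 47) -> median=38
Step 4: insert 7 -> lo=[7, 18] (size 2, max 18) hi=[38, 47] (size 2, min 38) -> median=28
Step 5: insert 36 -> lo=[7, 18, 36] (size 3, max 36) hi=[38, 47] (size 2, min 38) -> median=36
Step 6: insert 45 -> lo=[7, 18, 36] (size 3, max 36) hi=[38, 45, 47] (size 3, min 38) -> median=37
Step 7: insert 27 -> lo=[7, 18, 27, 36] (size 4, max 36) hi=[38, 45, 47] (size 3, min 38) -> median=36
Step 8: insert 20 -> lo=[7, 18, 20, 27] (size 4, max 27) hi=[36, 38, 45, 47] (size 4, min 36) -> median=31.5
Step 9: insert 6 -> lo=[6, 7, 18, 20, 27] (size 5, max 27) hi=[36, 38, 45, 47] (size 4, min 36) -> median=27
Step 10: insert 34 -> lo=[6, 7, 18, 20, 27] (size 5, max 27) hi=[34, 36, 38, 45, 47] (size 5, min 34) -> median=30.5
Step 11: insert 35 -> lo=[6, 7, 18, 20, 27, 34] (size 6, max 34) hi=[35, 36, 38, 45, 47] (size 5, min 35) -> median=34

Answer: 34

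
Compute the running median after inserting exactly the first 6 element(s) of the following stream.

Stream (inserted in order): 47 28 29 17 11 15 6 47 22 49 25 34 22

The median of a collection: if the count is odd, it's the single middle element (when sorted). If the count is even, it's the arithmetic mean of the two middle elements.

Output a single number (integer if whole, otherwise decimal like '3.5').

Step 1: insert 47 -> lo=[47] (size 1, max 47) hi=[] (size 0) -> median=47
Step 2: insert 28 -> lo=[28] (size 1, max 28) hi=[47] (size 1, min 47) -> median=37.5
Step 3: insert 29 -> lo=[28, 29] (size 2, max 29) hi=[47] (size 1, min 47) -> median=29
Step 4: insert 17 -> lo=[17, 28] (size 2, max 28) hi=[29, 47] (size 2, min 29) -> median=28.5
Step 5: insert 11 -> lo=[11, 17, 28] (size 3, max 28) hi=[29, 47] (size 2, min 29) -> median=28
Step 6: insert 15 -> lo=[11, 15, 17] (size 3, max 17) hi=[28, 29, 47] (size 3, min 28) -> median=22.5

Answer: 22.5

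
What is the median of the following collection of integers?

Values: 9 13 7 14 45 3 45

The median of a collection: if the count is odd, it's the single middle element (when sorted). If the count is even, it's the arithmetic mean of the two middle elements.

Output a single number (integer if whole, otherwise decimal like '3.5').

Step 1: insert 9 -> lo=[9] (size 1, max 9) hi=[] (size 0) -> median=9
Step 2: insert 13 -> lo=[9] (size 1, max 9) hi=[13] (size 1, min 13) -> median=11
Step 3: insert 7 -> lo=[7, 9] (size 2, max 9) hi=[13] (size 1, min 13) -> median=9
Step 4: insert 14 -> lo=[7, 9] (size 2, max 9) hi=[13, 14] (size 2, min 13) -> median=11
Step 5: insert 45 -> lo=[7, 9, 13] (size 3, max 13) hi=[14, 45] (size 2, min 14) -> median=13
Step 6: insert 3 -> lo=[3, 7, 9] (size 3, max 9) hi=[13, 14, 45] (size 3, min 13) -> median=11
Step 7: insert 45 -> lo=[3, 7, 9, 13] (size 4, max 13) hi=[14, 45, 45] (size 3, min 14) -> median=13

Answer: 13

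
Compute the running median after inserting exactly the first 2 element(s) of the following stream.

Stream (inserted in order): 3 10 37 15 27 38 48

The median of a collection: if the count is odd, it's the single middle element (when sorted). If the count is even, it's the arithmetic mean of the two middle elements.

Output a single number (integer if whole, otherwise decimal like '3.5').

Answer: 6.5

Derivation:
Step 1: insert 3 -> lo=[3] (size 1, max 3) hi=[] (size 0) -> median=3
Step 2: insert 10 -> lo=[3] (size 1, max 3) hi=[10] (size 1, min 10) -> median=6.5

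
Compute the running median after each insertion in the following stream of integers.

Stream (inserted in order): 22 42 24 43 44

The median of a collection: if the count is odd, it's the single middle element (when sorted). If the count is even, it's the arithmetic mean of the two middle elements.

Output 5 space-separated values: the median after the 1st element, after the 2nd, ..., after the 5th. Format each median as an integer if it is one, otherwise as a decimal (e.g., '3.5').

Step 1: insert 22 -> lo=[22] (size 1, max 22) hi=[] (size 0) -> median=22
Step 2: insert 42 -> lo=[22] (size 1, max 22) hi=[42] (size 1, min 42) -> median=32
Step 3: insert 24 -> lo=[22, 24] (size 2, max 24) hi=[42] (size 1, min 42) -> median=24
Step 4: insert 43 -> lo=[22, 24] (size 2, max 24) hi=[42, 43] (size 2, min 42) -> median=33
Step 5: insert 44 -> lo=[22, 24, 42] (size 3, max 42) hi=[43, 44] (size 2, min 43) -> median=42

Answer: 22 32 24 33 42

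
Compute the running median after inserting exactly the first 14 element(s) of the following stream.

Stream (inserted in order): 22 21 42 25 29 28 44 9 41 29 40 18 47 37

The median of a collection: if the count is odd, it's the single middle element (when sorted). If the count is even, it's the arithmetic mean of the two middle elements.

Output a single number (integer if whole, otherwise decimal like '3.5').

Answer: 29

Derivation:
Step 1: insert 22 -> lo=[22] (size 1, max 22) hi=[] (size 0) -> median=22
Step 2: insert 21 -> lo=[21] (size 1, max 21) hi=[22] (size 1, min 22) -> median=21.5
Step 3: insert 42 -> lo=[21, 22] (size 2, max 22) hi=[42] (size 1, min 42) -> median=22
Step 4: insert 25 -> lo=[21, 22] (size 2, max 22) hi=[25, 42] (size 2, min 25) -> median=23.5
Step 5: insert 29 -> lo=[21, 22, 25] (size 3, max 25) hi=[29, 42] (size 2, min 29) -> median=25
Step 6: insert 28 -> lo=[21, 22, 25] (size 3, max 25) hi=[28, 29, 42] (size 3, min 28) -> median=26.5
Step 7: insert 44 -> lo=[21, 22, 25, 28] (size 4, max 28) hi=[29, 42, 44] (size 3, min 29) -> median=28
Step 8: insert 9 -> lo=[9, 21, 22, 25] (size 4, max 25) hi=[28, 29, 42, 44] (size 4, min 28) -> median=26.5
Step 9: insert 41 -> lo=[9, 21, 22, 25, 28] (size 5, max 28) hi=[29, 41, 42, 44] (size 4, min 29) -> median=28
Step 10: insert 29 -> lo=[9, 21, 22, 25, 28] (size 5, max 28) hi=[29, 29, 41, 42, 44] (size 5, min 29) -> median=28.5
Step 11: insert 40 -> lo=[9, 21, 22, 25, 28, 29] (size 6, max 29) hi=[29, 40, 41, 42, 44] (size 5, min 29) -> median=29
Step 12: insert 18 -> lo=[9, 18, 21, 22, 25, 28] (size 6, max 28) hi=[29, 29, 40, 41, 42, 44] (size 6, min 29) -> median=28.5
Step 13: insert 47 -> lo=[9, 18, 21, 22, 25, 28, 29] (size 7, max 29) hi=[29, 40, 41, 42, 44, 47] (size 6, min 29) -> median=29
Step 14: insert 37 -> lo=[9, 18, 21, 22, 25, 28, 29] (size 7, max 29) hi=[29, 37, 40, 41, 42, 44, 47] (size 7, min 29) -> median=29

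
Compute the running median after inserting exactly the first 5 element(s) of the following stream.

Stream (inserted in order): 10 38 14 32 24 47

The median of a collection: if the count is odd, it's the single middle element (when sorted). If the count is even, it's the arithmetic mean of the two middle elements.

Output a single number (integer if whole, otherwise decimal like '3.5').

Answer: 24

Derivation:
Step 1: insert 10 -> lo=[10] (size 1, max 10) hi=[] (size 0) -> median=10
Step 2: insert 38 -> lo=[10] (size 1, max 10) hi=[38] (size 1, min 38) -> median=24
Step 3: insert 14 -> lo=[10, 14] (size 2, max 14) hi=[38] (size 1, min 38) -> median=14
Step 4: insert 32 -> lo=[10, 14] (size 2, max 14) hi=[32, 38] (size 2, min 32) -> median=23
Step 5: insert 24 -> lo=[10, 14, 24] (size 3, max 24) hi=[32, 38] (size 2, min 32) -> median=24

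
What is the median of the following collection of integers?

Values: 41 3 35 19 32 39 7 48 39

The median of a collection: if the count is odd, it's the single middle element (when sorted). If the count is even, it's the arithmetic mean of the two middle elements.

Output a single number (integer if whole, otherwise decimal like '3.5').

Answer: 35

Derivation:
Step 1: insert 41 -> lo=[41] (size 1, max 41) hi=[] (size 0) -> median=41
Step 2: insert 3 -> lo=[3] (size 1, max 3) hi=[41] (size 1, min 41) -> median=22
Step 3: insert 35 -> lo=[3, 35] (size 2, max 35) hi=[41] (size 1, min 41) -> median=35
Step 4: insert 19 -> lo=[3, 19] (size 2, max 19) hi=[35, 41] (size 2, min 35) -> median=27
Step 5: insert 32 -> lo=[3, 19, 32] (size 3, max 32) hi=[35, 41] (size 2, min 35) -> median=32
Step 6: insert 39 -> lo=[3, 19, 32] (size 3, max 32) hi=[35, 39, 41] (size 3, min 35) -> median=33.5
Step 7: insert 7 -> lo=[3, 7, 19, 32] (size 4, max 32) hi=[35, 39, 41] (size 3, min 35) -> median=32
Step 8: insert 48 -> lo=[3, 7, 19, 32] (size 4, max 32) hi=[35, 39, 41, 48] (size 4, min 35) -> median=33.5
Step 9: insert 39 -> lo=[3, 7, 19, 32, 35] (size 5, max 35) hi=[39, 39, 41, 48] (size 4, min 39) -> median=35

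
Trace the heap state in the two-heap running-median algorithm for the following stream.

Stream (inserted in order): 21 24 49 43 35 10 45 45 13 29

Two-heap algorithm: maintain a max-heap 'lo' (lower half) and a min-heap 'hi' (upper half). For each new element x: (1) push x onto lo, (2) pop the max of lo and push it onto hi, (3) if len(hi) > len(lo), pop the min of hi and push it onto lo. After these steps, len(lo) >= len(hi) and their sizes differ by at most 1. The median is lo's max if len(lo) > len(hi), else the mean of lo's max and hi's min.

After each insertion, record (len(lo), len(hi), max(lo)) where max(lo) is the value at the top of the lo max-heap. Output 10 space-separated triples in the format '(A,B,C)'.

Answer: (1,0,21) (1,1,21) (2,1,24) (2,2,24) (3,2,35) (3,3,24) (4,3,35) (4,4,35) (5,4,35) (5,5,29)

Derivation:
Step 1: insert 21 -> lo=[21] hi=[] -> (len(lo)=1, len(hi)=0, max(lo)=21)
Step 2: insert 24 -> lo=[21] hi=[24] -> (len(lo)=1, len(hi)=1, max(lo)=21)
Step 3: insert 49 -> lo=[21, 24] hi=[49] -> (len(lo)=2, len(hi)=1, max(lo)=24)
Step 4: insert 43 -> lo=[21, 24] hi=[43, 49] -> (len(lo)=2, len(hi)=2, max(lo)=24)
Step 5: insert 35 -> lo=[21, 24, 35] hi=[43, 49] -> (len(lo)=3, len(hi)=2, max(lo)=35)
Step 6: insert 10 -> lo=[10, 21, 24] hi=[35, 43, 49] -> (len(lo)=3, len(hi)=3, max(lo)=24)
Step 7: insert 45 -> lo=[10, 21, 24, 35] hi=[43, 45, 49] -> (len(lo)=4, len(hi)=3, max(lo)=35)
Step 8: insert 45 -> lo=[10, 21, 24, 35] hi=[43, 45, 45, 49] -> (len(lo)=4, len(hi)=4, max(lo)=35)
Step 9: insert 13 -> lo=[10, 13, 21, 24, 35] hi=[43, 45, 45, 49] -> (len(lo)=5, len(hi)=4, max(lo)=35)
Step 10: insert 29 -> lo=[10, 13, 21, 24, 29] hi=[35, 43, 45, 45, 49] -> (len(lo)=5, len(hi)=5, max(lo)=29)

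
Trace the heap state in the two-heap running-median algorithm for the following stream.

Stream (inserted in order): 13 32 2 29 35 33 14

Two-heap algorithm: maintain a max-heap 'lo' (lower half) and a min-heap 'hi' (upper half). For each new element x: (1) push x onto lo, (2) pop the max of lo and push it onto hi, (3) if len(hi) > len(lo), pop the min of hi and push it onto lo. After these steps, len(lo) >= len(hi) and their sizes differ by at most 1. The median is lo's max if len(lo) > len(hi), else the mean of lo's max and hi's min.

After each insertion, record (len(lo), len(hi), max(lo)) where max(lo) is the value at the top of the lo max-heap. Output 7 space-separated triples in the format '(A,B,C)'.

Step 1: insert 13 -> lo=[13] hi=[] -> (len(lo)=1, len(hi)=0, max(lo)=13)
Step 2: insert 32 -> lo=[13] hi=[32] -> (len(lo)=1, len(hi)=1, max(lo)=13)
Step 3: insert 2 -> lo=[2, 13] hi=[32] -> (len(lo)=2, len(hi)=1, max(lo)=13)
Step 4: insert 29 -> lo=[2, 13] hi=[29, 32] -> (len(lo)=2, len(hi)=2, max(lo)=13)
Step 5: insert 35 -> lo=[2, 13, 29] hi=[32, 35] -> (len(lo)=3, len(hi)=2, max(lo)=29)
Step 6: insert 33 -> lo=[2, 13, 29] hi=[32, 33, 35] -> (len(lo)=3, len(hi)=3, max(lo)=29)
Step 7: insert 14 -> lo=[2, 13, 14, 29] hi=[32, 33, 35] -> (len(lo)=4, len(hi)=3, max(lo)=29)

Answer: (1,0,13) (1,1,13) (2,1,13) (2,2,13) (3,2,29) (3,3,29) (4,3,29)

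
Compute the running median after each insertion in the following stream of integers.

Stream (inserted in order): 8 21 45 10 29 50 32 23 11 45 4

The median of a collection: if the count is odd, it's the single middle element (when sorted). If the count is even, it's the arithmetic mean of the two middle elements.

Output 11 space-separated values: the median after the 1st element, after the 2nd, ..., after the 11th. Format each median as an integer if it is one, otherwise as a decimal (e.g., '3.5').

Answer: 8 14.5 21 15.5 21 25 29 26 23 26 23

Derivation:
Step 1: insert 8 -> lo=[8] (size 1, max 8) hi=[] (size 0) -> median=8
Step 2: insert 21 -> lo=[8] (size 1, max 8) hi=[21] (size 1, min 21) -> median=14.5
Step 3: insert 45 -> lo=[8, 21] (size 2, max 21) hi=[45] (size 1, min 45) -> median=21
Step 4: insert 10 -> lo=[8, 10] (size 2, max 10) hi=[21, 45] (size 2, min 21) -> median=15.5
Step 5: insert 29 -> lo=[8, 10, 21] (size 3, max 21) hi=[29, 45] (size 2, min 29) -> median=21
Step 6: insert 50 -> lo=[8, 10, 21] (size 3, max 21) hi=[29, 45, 50] (size 3, min 29) -> median=25
Step 7: insert 32 -> lo=[8, 10, 21, 29] (size 4, max 29) hi=[32, 45, 50] (size 3, min 32) -> median=29
Step 8: insert 23 -> lo=[8, 10, 21, 23] (size 4, max 23) hi=[29, 32, 45, 50] (size 4, min 29) -> median=26
Step 9: insert 11 -> lo=[8, 10, 11, 21, 23] (size 5, max 23) hi=[29, 32, 45, 50] (size 4, min 29) -> median=23
Step 10: insert 45 -> lo=[8, 10, 11, 21, 23] (size 5, max 23) hi=[29, 32, 45, 45, 50] (size 5, min 29) -> median=26
Step 11: insert 4 -> lo=[4, 8, 10, 11, 21, 23] (size 6, max 23) hi=[29, 32, 45, 45, 50] (size 5, min 29) -> median=23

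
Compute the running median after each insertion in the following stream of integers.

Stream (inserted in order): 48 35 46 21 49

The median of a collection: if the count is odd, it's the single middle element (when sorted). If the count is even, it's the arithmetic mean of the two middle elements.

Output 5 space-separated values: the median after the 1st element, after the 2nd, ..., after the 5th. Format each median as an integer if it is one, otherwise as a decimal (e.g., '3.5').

Step 1: insert 48 -> lo=[48] (size 1, max 48) hi=[] (size 0) -> median=48
Step 2: insert 35 -> lo=[35] (size 1, max 35) hi=[48] (size 1, min 48) -> median=41.5
Step 3: insert 46 -> lo=[35, 46] (size 2, max 46) hi=[48] (size 1, min 48) -> median=46
Step 4: insert 21 -> lo=[21, 35] (size 2, max 35) hi=[46, 48] (size 2, min 46) -> median=40.5
Step 5: insert 49 -> lo=[21, 35, 46] (size 3, max 46) hi=[48, 49] (size 2, min 48) -> median=46

Answer: 48 41.5 46 40.5 46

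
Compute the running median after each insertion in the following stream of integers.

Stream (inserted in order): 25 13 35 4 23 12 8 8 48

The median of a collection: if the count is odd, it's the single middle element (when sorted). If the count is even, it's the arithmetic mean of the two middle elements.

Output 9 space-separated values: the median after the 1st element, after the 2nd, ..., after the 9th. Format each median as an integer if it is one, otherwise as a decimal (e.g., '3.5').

Answer: 25 19 25 19 23 18 13 12.5 13

Derivation:
Step 1: insert 25 -> lo=[25] (size 1, max 25) hi=[] (size 0) -> median=25
Step 2: insert 13 -> lo=[13] (size 1, max 13) hi=[25] (size 1, min 25) -> median=19
Step 3: insert 35 -> lo=[13, 25] (size 2, max 25) hi=[35] (size 1, min 35) -> median=25
Step 4: insert 4 -> lo=[4, 13] (size 2, max 13) hi=[25, 35] (size 2, min 25) -> median=19
Step 5: insert 23 -> lo=[4, 13, 23] (size 3, max 23) hi=[25, 35] (size 2, min 25) -> median=23
Step 6: insert 12 -> lo=[4, 12, 13] (size 3, max 13) hi=[23, 25, 35] (size 3, min 23) -> median=18
Step 7: insert 8 -> lo=[4, 8, 12, 13] (size 4, max 13) hi=[23, 25, 35] (size 3, min 23) -> median=13
Step 8: insert 8 -> lo=[4, 8, 8, 12] (size 4, max 12) hi=[13, 23, 25, 35] (size 4, min 13) -> median=12.5
Step 9: insert 48 -> lo=[4, 8, 8, 12, 13] (size 5, max 13) hi=[23, 25, 35, 48] (size 4, min 23) -> median=13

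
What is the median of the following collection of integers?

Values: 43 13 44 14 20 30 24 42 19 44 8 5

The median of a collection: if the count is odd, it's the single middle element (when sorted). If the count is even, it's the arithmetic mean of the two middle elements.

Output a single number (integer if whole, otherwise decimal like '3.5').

Step 1: insert 43 -> lo=[43] (size 1, max 43) hi=[] (size 0) -> median=43
Step 2: insert 13 -> lo=[13] (size 1, max 13) hi=[43] (size 1, min 43) -> median=28
Step 3: insert 44 -> lo=[13, 43] (size 2, max 43) hi=[44] (size 1, min 44) -> median=43
Step 4: insert 14 -> lo=[13, 14] (size 2, max 14) hi=[43, 44] (size 2, min 43) -> median=28.5
Step 5: insert 20 -> lo=[13, 14, 20] (size 3, max 20) hi=[43, 44] (size 2, min 43) -> median=20
Step 6: insert 30 -> lo=[13, 14, 20] (size 3, max 20) hi=[30, 43, 44] (size 3, min 30) -> median=25
Step 7: insert 24 -> lo=[13, 14, 20, 24] (size 4, max 24) hi=[30, 43, 44] (size 3, min 30) -> median=24
Step 8: insert 42 -> lo=[13, 14, 20, 24] (size 4, max 24) hi=[30, 42, 43, 44] (size 4, min 30) -> median=27
Step 9: insert 19 -> lo=[13, 14, 19, 20, 24] (size 5, max 24) hi=[30, 42, 43, 44] (size 4, min 30) -> median=24
Step 10: insert 44 -> lo=[13, 14, 19, 20, 24] (size 5, max 24) hi=[30, 42, 43, 44, 44] (size 5, min 30) -> median=27
Step 11: insert 8 -> lo=[8, 13, 14, 19, 20, 24] (size 6, max 24) hi=[30, 42, 43, 44, 44] (size 5, min 30) -> median=24
Step 12: insert 5 -> lo=[5, 8, 13, 14, 19, 20] (size 6, max 20) hi=[24, 30, 42, 43, 44, 44] (size 6, min 24) -> median=22

Answer: 22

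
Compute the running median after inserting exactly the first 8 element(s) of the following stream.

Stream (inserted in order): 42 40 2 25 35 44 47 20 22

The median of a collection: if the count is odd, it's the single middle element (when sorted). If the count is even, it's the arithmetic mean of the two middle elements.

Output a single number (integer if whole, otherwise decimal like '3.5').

Answer: 37.5

Derivation:
Step 1: insert 42 -> lo=[42] (size 1, max 42) hi=[] (size 0) -> median=42
Step 2: insert 40 -> lo=[40] (size 1, max 40) hi=[42] (size 1, min 42) -> median=41
Step 3: insert 2 -> lo=[2, 40] (size 2, max 40) hi=[42] (size 1, min 42) -> median=40
Step 4: insert 25 -> lo=[2, 25] (size 2, max 25) hi=[40, 42] (size 2, min 40) -> median=32.5
Step 5: insert 35 -> lo=[2, 25, 35] (size 3, max 35) hi=[40, 42] (size 2, min 40) -> median=35
Step 6: insert 44 -> lo=[2, 25, 35] (size 3, max 35) hi=[40, 42, 44] (size 3, min 40) -> median=37.5
Step 7: insert 47 -> lo=[2, 25, 35, 40] (size 4, max 40) hi=[42, 44, 47] (size 3, min 42) -> median=40
Step 8: insert 20 -> lo=[2, 20, 25, 35] (size 4, max 35) hi=[40, 42, 44, 47] (size 4, min 40) -> median=37.5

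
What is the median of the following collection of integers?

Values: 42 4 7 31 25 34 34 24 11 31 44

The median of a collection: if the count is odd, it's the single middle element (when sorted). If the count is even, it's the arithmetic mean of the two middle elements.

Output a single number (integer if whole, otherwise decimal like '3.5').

Step 1: insert 42 -> lo=[42] (size 1, max 42) hi=[] (size 0) -> median=42
Step 2: insert 4 -> lo=[4] (size 1, max 4) hi=[42] (size 1, min 42) -> median=23
Step 3: insert 7 -> lo=[4, 7] (size 2, max 7) hi=[42] (size 1, min 42) -> median=7
Step 4: insert 31 -> lo=[4, 7] (size 2, max 7) hi=[31, 42] (size 2, min 31) -> median=19
Step 5: insert 25 -> lo=[4, 7, 25] (size 3, max 25) hi=[31, 42] (size 2, min 31) -> median=25
Step 6: insert 34 -> lo=[4, 7, 25] (size 3, max 25) hi=[31, 34, 42] (size 3, min 31) -> median=28
Step 7: insert 34 -> lo=[4, 7, 25, 31] (size 4, max 31) hi=[34, 34, 42] (size 3, min 34) -> median=31
Step 8: insert 24 -> lo=[4, 7, 24, 25] (size 4, max 25) hi=[31, 34, 34, 42] (size 4, min 31) -> median=28
Step 9: insert 11 -> lo=[4, 7, 11, 24, 25] (size 5, max 25) hi=[31, 34, 34, 42] (size 4, min 31) -> median=25
Step 10: insert 31 -> lo=[4, 7, 11, 24, 25] (size 5, max 25) hi=[31, 31, 34, 34, 42] (size 5, min 31) -> median=28
Step 11: insert 44 -> lo=[4, 7, 11, 24, 25, 31] (size 6, max 31) hi=[31, 34, 34, 42, 44] (size 5, min 31) -> median=31

Answer: 31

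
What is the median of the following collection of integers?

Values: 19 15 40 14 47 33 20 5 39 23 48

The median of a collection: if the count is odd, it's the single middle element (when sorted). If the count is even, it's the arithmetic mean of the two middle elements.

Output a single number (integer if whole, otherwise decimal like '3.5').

Step 1: insert 19 -> lo=[19] (size 1, max 19) hi=[] (size 0) -> median=19
Step 2: insert 15 -> lo=[15] (size 1, max 15) hi=[19] (size 1, min 19) -> median=17
Step 3: insert 40 -> lo=[15, 19] (size 2, max 19) hi=[40] (size 1, min 40) -> median=19
Step 4: insert 14 -> lo=[14, 15] (size 2, max 15) hi=[19, 40] (size 2, min 19) -> median=17
Step 5: insert 47 -> lo=[14, 15, 19] (size 3, max 19) hi=[40, 47] (size 2, min 40) -> median=19
Step 6: insert 33 -> lo=[14, 15, 19] (size 3, max 19) hi=[33, 40, 47] (size 3, min 33) -> median=26
Step 7: insert 20 -> lo=[14, 15, 19, 20] (size 4, max 20) hi=[33, 40, 47] (size 3, min 33) -> median=20
Step 8: insert 5 -> lo=[5, 14, 15, 19] (size 4, max 19) hi=[20, 33, 40, 47] (size 4, min 20) -> median=19.5
Step 9: insert 39 -> lo=[5, 14, 15, 19, 20] (size 5, max 20) hi=[33, 39, 40, 47] (size 4, min 33) -> median=20
Step 10: insert 23 -> lo=[5, 14, 15, 19, 20] (size 5, max 20) hi=[23, 33, 39, 40, 47] (size 5, min 23) -> median=21.5
Step 11: insert 48 -> lo=[5, 14, 15, 19, 20, 23] (size 6, max 23) hi=[33, 39, 40, 47, 48] (size 5, min 33) -> median=23

Answer: 23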